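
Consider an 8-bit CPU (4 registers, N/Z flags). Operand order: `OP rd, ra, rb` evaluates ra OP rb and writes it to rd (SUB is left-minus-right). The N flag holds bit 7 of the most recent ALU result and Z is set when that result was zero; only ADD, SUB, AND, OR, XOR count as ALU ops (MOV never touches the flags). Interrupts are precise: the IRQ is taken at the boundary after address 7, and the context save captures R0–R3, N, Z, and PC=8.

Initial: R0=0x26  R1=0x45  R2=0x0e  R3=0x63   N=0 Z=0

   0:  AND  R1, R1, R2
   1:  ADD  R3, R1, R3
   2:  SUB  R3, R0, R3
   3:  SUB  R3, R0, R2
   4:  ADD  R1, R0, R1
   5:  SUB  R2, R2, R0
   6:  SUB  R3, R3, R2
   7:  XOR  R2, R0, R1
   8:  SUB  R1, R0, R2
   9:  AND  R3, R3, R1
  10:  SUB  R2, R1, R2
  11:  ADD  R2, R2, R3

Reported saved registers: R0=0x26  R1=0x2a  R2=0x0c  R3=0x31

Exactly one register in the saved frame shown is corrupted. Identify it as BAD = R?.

BAD = R3

after  0: R0=0x26 R1=0x04 R2=0x0e R3=0x63  N=0 Z=0
after  1: R0=0x26 R1=0x04 R2=0x0e R3=0x67  N=0 Z=0
after  2: R0=0x26 R1=0x04 R2=0x0e R3=0xbf  N=1 Z=0
after  3: R0=0x26 R1=0x04 R2=0x0e R3=0x18  N=0 Z=0
after  4: R0=0x26 R1=0x2a R2=0x0e R3=0x18  N=0 Z=0
after  5: R0=0x26 R1=0x2a R2=0xe8 R3=0x18  N=1 Z=0
after  6: R0=0x26 R1=0x2a R2=0xe8 R3=0x30  N=0 Z=0
after  7: R0=0x26 R1=0x2a R2=0x0c R3=0x30  N=0 Z=0
-- IRQ taken; context saved, return-PC = 8 --
mismatch: R3: reported 0x31 vs actual 0x30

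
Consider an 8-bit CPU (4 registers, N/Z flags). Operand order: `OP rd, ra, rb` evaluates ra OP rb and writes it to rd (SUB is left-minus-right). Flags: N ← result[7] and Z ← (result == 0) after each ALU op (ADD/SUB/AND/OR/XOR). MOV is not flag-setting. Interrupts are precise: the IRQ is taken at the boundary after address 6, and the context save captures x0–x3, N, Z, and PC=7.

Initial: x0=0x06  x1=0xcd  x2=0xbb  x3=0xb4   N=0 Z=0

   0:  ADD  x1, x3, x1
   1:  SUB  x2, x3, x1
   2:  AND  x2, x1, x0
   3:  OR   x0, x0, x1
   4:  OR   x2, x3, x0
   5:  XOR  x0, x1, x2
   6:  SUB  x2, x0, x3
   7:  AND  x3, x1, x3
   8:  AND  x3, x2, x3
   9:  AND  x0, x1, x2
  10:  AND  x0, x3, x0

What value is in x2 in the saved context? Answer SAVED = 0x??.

after  0: x0=0x06 x1=0x81 x2=0xbb x3=0xb4  N=1 Z=0
after  1: x0=0x06 x1=0x81 x2=0x33 x3=0xb4  N=0 Z=0
after  2: x0=0x06 x1=0x81 x2=0x00 x3=0xb4  N=0 Z=1
after  3: x0=0x87 x1=0x81 x2=0x00 x3=0xb4  N=1 Z=0
after  4: x0=0x87 x1=0x81 x2=0xb7 x3=0xb4  N=1 Z=0
after  5: x0=0x36 x1=0x81 x2=0xb7 x3=0xb4  N=0 Z=0
after  6: x0=0x36 x1=0x81 x2=0x82 x3=0xb4  N=1 Z=0
-- IRQ taken; context saved, return-PC = 7 --

SAVED = 0x82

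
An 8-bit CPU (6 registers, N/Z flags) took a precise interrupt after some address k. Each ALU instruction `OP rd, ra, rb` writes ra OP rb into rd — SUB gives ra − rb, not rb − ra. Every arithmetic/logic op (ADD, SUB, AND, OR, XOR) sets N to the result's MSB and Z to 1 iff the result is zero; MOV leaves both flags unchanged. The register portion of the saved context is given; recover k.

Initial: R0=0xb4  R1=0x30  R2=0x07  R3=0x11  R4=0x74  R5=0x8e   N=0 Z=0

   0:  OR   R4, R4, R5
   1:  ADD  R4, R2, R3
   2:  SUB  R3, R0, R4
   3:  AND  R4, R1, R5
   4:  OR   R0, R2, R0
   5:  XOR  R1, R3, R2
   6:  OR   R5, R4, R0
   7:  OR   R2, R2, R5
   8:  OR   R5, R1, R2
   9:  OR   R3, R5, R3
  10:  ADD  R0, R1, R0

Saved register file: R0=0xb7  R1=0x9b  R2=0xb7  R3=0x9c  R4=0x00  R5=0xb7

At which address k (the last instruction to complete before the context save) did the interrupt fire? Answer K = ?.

K = 7

after  0: R0=0xb4 R1=0x30 R2=0x07 R3=0x11 R4=0xfe R5=0x8e  N=1 Z=0
after  1: R0=0xb4 R1=0x30 R2=0x07 R3=0x11 R4=0x18 R5=0x8e  N=0 Z=0
after  2: R0=0xb4 R1=0x30 R2=0x07 R3=0x9c R4=0x18 R5=0x8e  N=1 Z=0
after  3: R0=0xb4 R1=0x30 R2=0x07 R3=0x9c R4=0x00 R5=0x8e  N=0 Z=1
after  4: R0=0xb7 R1=0x30 R2=0x07 R3=0x9c R4=0x00 R5=0x8e  N=1 Z=0
after  5: R0=0xb7 R1=0x9b R2=0x07 R3=0x9c R4=0x00 R5=0x8e  N=1 Z=0
after  6: R0=0xb7 R1=0x9b R2=0x07 R3=0x9c R4=0x00 R5=0xb7  N=1 Z=0
after  7: R0=0xb7 R1=0x9b R2=0xb7 R3=0x9c R4=0x00 R5=0xb7  N=1 Z=0
-- IRQ taken; context saved, return-PC = 8 --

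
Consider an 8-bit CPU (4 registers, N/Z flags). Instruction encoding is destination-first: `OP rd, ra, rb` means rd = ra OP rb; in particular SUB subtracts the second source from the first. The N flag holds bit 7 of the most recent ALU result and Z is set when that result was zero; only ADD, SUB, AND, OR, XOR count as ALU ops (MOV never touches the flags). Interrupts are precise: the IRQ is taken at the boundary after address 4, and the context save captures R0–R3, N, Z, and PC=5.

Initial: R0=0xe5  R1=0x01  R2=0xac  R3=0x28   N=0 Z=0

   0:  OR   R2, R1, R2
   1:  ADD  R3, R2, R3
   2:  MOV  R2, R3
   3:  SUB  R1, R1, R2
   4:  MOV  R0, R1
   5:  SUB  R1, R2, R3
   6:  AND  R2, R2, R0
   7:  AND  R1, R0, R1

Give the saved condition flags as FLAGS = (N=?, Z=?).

FLAGS = (N=0, Z=0)

after  0: R0=0xe5 R1=0x01 R2=0xad R3=0x28  N=1 Z=0
after  1: R0=0xe5 R1=0x01 R2=0xad R3=0xd5  N=1 Z=0
after  2: R0=0xe5 R1=0x01 R2=0xd5 R3=0xd5  N=1 Z=0
after  3: R0=0xe5 R1=0x2c R2=0xd5 R3=0xd5  N=0 Z=0
after  4: R0=0x2c R1=0x2c R2=0xd5 R3=0xd5  N=0 Z=0
-- IRQ taken; context saved, return-PC = 5 --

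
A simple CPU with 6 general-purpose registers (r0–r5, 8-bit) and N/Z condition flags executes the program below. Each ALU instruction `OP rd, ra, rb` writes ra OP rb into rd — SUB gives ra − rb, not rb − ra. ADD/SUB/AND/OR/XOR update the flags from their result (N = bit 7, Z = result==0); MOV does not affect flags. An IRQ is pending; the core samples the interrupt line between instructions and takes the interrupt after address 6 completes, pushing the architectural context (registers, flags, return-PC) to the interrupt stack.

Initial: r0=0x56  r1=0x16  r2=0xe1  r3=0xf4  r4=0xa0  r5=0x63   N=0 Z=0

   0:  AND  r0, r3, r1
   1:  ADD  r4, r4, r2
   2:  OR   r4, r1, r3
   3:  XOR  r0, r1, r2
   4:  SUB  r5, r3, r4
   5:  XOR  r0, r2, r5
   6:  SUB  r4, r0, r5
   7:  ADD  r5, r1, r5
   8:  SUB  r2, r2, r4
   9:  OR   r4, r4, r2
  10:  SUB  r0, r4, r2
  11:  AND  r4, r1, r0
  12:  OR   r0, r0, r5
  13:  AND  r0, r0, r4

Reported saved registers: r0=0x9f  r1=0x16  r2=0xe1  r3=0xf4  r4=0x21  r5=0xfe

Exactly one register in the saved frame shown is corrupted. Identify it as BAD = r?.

after  0: r0=0x14 r1=0x16 r2=0xe1 r3=0xf4 r4=0xa0 r5=0x63  N=0 Z=0
after  1: r0=0x14 r1=0x16 r2=0xe1 r3=0xf4 r4=0x81 r5=0x63  N=1 Z=0
after  2: r0=0x14 r1=0x16 r2=0xe1 r3=0xf4 r4=0xf6 r5=0x63  N=1 Z=0
after  3: r0=0xf7 r1=0x16 r2=0xe1 r3=0xf4 r4=0xf6 r5=0x63  N=1 Z=0
after  4: r0=0xf7 r1=0x16 r2=0xe1 r3=0xf4 r4=0xf6 r5=0xfe  N=1 Z=0
after  5: r0=0x1f r1=0x16 r2=0xe1 r3=0xf4 r4=0xf6 r5=0xfe  N=0 Z=0
after  6: r0=0x1f r1=0x16 r2=0xe1 r3=0xf4 r4=0x21 r5=0xfe  N=0 Z=0
-- IRQ taken; context saved, return-PC = 7 --
mismatch: r0: reported 0x9f vs actual 0x1f

BAD = r0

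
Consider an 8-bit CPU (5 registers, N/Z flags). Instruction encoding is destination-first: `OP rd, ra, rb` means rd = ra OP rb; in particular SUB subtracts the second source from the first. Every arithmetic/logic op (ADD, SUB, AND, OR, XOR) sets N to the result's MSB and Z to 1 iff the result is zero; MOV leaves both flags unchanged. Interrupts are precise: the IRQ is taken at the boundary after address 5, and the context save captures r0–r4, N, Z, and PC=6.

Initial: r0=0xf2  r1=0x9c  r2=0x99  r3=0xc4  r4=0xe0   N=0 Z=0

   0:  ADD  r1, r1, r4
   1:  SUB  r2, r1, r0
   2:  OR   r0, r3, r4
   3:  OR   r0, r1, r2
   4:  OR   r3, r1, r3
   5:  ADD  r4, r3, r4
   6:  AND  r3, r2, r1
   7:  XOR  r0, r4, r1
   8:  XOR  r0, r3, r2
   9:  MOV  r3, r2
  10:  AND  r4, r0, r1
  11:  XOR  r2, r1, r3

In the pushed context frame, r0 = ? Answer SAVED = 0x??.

after  0: r0=0xf2 r1=0x7c r2=0x99 r3=0xc4 r4=0xe0  N=0 Z=0
after  1: r0=0xf2 r1=0x7c r2=0x8a r3=0xc4 r4=0xe0  N=1 Z=0
after  2: r0=0xe4 r1=0x7c r2=0x8a r3=0xc4 r4=0xe0  N=1 Z=0
after  3: r0=0xfe r1=0x7c r2=0x8a r3=0xc4 r4=0xe0  N=1 Z=0
after  4: r0=0xfe r1=0x7c r2=0x8a r3=0xfc r4=0xe0  N=1 Z=0
after  5: r0=0xfe r1=0x7c r2=0x8a r3=0xfc r4=0xdc  N=1 Z=0
-- IRQ taken; context saved, return-PC = 6 --

SAVED = 0xfe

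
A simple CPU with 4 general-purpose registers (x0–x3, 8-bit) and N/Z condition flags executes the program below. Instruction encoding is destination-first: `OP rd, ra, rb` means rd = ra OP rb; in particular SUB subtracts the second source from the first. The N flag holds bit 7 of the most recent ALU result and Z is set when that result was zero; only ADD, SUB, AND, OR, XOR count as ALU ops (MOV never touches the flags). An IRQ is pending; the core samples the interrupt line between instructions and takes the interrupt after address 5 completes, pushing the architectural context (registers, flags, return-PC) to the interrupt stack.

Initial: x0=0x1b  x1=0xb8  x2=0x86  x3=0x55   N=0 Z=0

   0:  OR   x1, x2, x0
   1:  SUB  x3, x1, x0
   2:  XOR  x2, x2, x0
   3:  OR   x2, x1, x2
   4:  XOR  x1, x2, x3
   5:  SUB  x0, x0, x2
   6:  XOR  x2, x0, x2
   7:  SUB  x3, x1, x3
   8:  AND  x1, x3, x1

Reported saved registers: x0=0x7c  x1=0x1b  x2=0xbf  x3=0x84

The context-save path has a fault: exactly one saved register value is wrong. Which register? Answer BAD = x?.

after  0: x0=0x1b x1=0x9f x2=0x86 x3=0x55  N=1 Z=0
after  1: x0=0x1b x1=0x9f x2=0x86 x3=0x84  N=1 Z=0
after  2: x0=0x1b x1=0x9f x2=0x9d x3=0x84  N=1 Z=0
after  3: x0=0x1b x1=0x9f x2=0x9f x3=0x84  N=1 Z=0
after  4: x0=0x1b x1=0x1b x2=0x9f x3=0x84  N=0 Z=0
after  5: x0=0x7c x1=0x1b x2=0x9f x3=0x84  N=0 Z=0
-- IRQ taken; context saved, return-PC = 6 --
mismatch: x2: reported 0xbf vs actual 0x9f

BAD = x2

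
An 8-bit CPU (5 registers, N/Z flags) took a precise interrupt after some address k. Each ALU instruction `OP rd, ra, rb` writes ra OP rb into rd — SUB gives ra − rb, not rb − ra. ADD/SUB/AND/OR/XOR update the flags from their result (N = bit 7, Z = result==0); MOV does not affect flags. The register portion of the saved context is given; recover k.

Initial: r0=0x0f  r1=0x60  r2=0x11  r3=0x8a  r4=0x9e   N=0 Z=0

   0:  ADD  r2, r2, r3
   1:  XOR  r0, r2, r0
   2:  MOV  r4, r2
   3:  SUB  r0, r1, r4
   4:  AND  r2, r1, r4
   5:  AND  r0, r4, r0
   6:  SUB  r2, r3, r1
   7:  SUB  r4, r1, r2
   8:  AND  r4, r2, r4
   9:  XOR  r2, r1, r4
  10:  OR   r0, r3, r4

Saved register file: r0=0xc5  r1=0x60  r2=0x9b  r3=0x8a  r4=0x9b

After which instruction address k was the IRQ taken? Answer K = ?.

K = 3

after  0: r0=0x0f r1=0x60 r2=0x9b r3=0x8a r4=0x9e  N=1 Z=0
after  1: r0=0x94 r1=0x60 r2=0x9b r3=0x8a r4=0x9e  N=1 Z=0
after  2: r0=0x94 r1=0x60 r2=0x9b r3=0x8a r4=0x9b  N=1 Z=0
after  3: r0=0xc5 r1=0x60 r2=0x9b r3=0x8a r4=0x9b  N=1 Z=0
-- IRQ taken; context saved, return-PC = 4 --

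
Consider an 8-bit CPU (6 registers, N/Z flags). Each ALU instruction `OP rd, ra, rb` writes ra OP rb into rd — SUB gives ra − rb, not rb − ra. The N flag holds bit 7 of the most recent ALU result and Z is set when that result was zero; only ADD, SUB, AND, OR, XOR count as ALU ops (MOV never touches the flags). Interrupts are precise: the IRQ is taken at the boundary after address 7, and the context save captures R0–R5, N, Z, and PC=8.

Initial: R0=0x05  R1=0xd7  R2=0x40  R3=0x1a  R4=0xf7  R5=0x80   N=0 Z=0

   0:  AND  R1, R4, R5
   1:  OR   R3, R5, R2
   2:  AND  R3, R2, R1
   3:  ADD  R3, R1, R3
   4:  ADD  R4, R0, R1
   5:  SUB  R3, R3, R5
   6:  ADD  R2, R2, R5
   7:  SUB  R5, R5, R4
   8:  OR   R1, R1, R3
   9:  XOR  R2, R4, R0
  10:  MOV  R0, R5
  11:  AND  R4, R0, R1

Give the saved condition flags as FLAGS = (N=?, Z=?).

after  0: R0=0x05 R1=0x80 R2=0x40 R3=0x1a R4=0xf7 R5=0x80  N=1 Z=0
after  1: R0=0x05 R1=0x80 R2=0x40 R3=0xc0 R4=0xf7 R5=0x80  N=1 Z=0
after  2: R0=0x05 R1=0x80 R2=0x40 R3=0x00 R4=0xf7 R5=0x80  N=0 Z=1
after  3: R0=0x05 R1=0x80 R2=0x40 R3=0x80 R4=0xf7 R5=0x80  N=1 Z=0
after  4: R0=0x05 R1=0x80 R2=0x40 R3=0x80 R4=0x85 R5=0x80  N=1 Z=0
after  5: R0=0x05 R1=0x80 R2=0x40 R3=0x00 R4=0x85 R5=0x80  N=0 Z=1
after  6: R0=0x05 R1=0x80 R2=0xc0 R3=0x00 R4=0x85 R5=0x80  N=1 Z=0
after  7: R0=0x05 R1=0x80 R2=0xc0 R3=0x00 R4=0x85 R5=0xfb  N=1 Z=0
-- IRQ taken; context saved, return-PC = 8 --

FLAGS = (N=1, Z=0)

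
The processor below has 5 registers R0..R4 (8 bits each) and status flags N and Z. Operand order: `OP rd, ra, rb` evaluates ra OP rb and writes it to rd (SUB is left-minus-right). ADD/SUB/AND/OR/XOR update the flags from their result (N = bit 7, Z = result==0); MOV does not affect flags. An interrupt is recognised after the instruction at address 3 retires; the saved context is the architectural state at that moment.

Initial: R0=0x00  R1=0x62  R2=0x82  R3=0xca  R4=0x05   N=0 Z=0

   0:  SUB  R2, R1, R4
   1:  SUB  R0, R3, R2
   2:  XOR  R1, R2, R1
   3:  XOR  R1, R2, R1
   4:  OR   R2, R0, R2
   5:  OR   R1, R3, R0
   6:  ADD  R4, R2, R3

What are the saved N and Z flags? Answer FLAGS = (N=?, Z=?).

FLAGS = (N=0, Z=0)

after  0: R0=0x00 R1=0x62 R2=0x5d R3=0xca R4=0x05  N=0 Z=0
after  1: R0=0x6d R1=0x62 R2=0x5d R3=0xca R4=0x05  N=0 Z=0
after  2: R0=0x6d R1=0x3f R2=0x5d R3=0xca R4=0x05  N=0 Z=0
after  3: R0=0x6d R1=0x62 R2=0x5d R3=0xca R4=0x05  N=0 Z=0
-- IRQ taken; context saved, return-PC = 4 --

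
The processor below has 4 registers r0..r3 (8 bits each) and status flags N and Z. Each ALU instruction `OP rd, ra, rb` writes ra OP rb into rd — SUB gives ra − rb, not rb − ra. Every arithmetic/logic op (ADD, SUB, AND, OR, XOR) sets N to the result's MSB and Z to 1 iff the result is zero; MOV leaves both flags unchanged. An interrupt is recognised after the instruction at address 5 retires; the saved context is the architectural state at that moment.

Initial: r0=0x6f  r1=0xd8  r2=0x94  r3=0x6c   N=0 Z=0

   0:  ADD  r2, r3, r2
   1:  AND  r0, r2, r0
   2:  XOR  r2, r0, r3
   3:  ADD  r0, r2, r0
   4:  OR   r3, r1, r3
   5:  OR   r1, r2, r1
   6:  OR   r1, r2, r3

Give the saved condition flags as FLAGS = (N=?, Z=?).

after  0: r0=0x6f r1=0xd8 r2=0x00 r3=0x6c  N=0 Z=1
after  1: r0=0x00 r1=0xd8 r2=0x00 r3=0x6c  N=0 Z=1
after  2: r0=0x00 r1=0xd8 r2=0x6c r3=0x6c  N=0 Z=0
after  3: r0=0x6c r1=0xd8 r2=0x6c r3=0x6c  N=0 Z=0
after  4: r0=0x6c r1=0xd8 r2=0x6c r3=0xfc  N=1 Z=0
after  5: r0=0x6c r1=0xfc r2=0x6c r3=0xfc  N=1 Z=0
-- IRQ taken; context saved, return-PC = 6 --

FLAGS = (N=1, Z=0)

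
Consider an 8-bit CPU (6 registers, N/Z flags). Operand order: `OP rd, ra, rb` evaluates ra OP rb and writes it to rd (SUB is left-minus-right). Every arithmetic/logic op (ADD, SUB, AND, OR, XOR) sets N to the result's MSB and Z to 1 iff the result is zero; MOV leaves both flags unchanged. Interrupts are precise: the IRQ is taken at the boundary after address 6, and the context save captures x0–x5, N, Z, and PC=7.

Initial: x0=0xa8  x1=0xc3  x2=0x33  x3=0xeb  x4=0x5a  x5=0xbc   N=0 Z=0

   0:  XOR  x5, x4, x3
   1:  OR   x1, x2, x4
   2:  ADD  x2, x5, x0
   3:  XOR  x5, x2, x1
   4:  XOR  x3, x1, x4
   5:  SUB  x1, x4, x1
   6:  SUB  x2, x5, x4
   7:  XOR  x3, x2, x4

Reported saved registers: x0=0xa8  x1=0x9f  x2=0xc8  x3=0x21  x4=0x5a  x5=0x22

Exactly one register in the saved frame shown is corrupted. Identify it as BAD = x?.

after  0: x0=0xa8 x1=0xc3 x2=0x33 x3=0xeb x4=0x5a x5=0xb1  N=1 Z=0
after  1: x0=0xa8 x1=0x7b x2=0x33 x3=0xeb x4=0x5a x5=0xb1  N=0 Z=0
after  2: x0=0xa8 x1=0x7b x2=0x59 x3=0xeb x4=0x5a x5=0xb1  N=0 Z=0
after  3: x0=0xa8 x1=0x7b x2=0x59 x3=0xeb x4=0x5a x5=0x22  N=0 Z=0
after  4: x0=0xa8 x1=0x7b x2=0x59 x3=0x21 x4=0x5a x5=0x22  N=0 Z=0
after  5: x0=0xa8 x1=0xdf x2=0x59 x3=0x21 x4=0x5a x5=0x22  N=1 Z=0
after  6: x0=0xa8 x1=0xdf x2=0xc8 x3=0x21 x4=0x5a x5=0x22  N=1 Z=0
-- IRQ taken; context saved, return-PC = 7 --
mismatch: x1: reported 0x9f vs actual 0xdf

BAD = x1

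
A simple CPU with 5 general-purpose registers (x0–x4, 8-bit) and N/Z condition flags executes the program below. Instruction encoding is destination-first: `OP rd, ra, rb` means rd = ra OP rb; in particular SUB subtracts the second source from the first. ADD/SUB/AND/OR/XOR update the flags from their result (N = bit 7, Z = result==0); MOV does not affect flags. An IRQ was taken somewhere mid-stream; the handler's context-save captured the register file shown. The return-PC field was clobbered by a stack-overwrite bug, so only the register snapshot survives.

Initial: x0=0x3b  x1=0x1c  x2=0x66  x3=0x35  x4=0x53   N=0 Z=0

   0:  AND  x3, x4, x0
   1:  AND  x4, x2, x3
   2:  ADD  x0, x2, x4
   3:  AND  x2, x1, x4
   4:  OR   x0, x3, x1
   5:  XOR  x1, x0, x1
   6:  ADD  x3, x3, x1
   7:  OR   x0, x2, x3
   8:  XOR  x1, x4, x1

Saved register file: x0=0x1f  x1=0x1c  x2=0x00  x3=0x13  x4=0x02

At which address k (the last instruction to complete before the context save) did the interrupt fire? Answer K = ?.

after  0: x0=0x3b x1=0x1c x2=0x66 x3=0x13 x4=0x53  N=0 Z=0
after  1: x0=0x3b x1=0x1c x2=0x66 x3=0x13 x4=0x02  N=0 Z=0
after  2: x0=0x68 x1=0x1c x2=0x66 x3=0x13 x4=0x02  N=0 Z=0
after  3: x0=0x68 x1=0x1c x2=0x00 x3=0x13 x4=0x02  N=0 Z=1
after  4: x0=0x1f x1=0x1c x2=0x00 x3=0x13 x4=0x02  N=0 Z=0
-- IRQ taken; context saved, return-PC = 5 --

K = 4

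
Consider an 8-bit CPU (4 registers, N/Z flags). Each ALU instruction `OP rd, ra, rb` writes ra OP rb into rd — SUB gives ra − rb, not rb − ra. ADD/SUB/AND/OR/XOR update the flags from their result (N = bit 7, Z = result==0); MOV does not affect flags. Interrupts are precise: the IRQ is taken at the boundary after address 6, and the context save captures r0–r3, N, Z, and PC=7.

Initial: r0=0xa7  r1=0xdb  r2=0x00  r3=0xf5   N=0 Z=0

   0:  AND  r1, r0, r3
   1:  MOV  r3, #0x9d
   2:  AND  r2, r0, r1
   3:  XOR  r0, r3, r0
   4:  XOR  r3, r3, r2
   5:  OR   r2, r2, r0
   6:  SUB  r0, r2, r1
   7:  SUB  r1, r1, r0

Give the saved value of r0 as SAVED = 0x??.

SAVED = 0x1a

after  0: r0=0xa7 r1=0xa5 r2=0x00 r3=0xf5  N=1 Z=0
after  1: r0=0xa7 r1=0xa5 r2=0x00 r3=0x9d  N=1 Z=0
after  2: r0=0xa7 r1=0xa5 r2=0xa5 r3=0x9d  N=1 Z=0
after  3: r0=0x3a r1=0xa5 r2=0xa5 r3=0x9d  N=0 Z=0
after  4: r0=0x3a r1=0xa5 r2=0xa5 r3=0x38  N=0 Z=0
after  5: r0=0x3a r1=0xa5 r2=0xbf r3=0x38  N=1 Z=0
after  6: r0=0x1a r1=0xa5 r2=0xbf r3=0x38  N=0 Z=0
-- IRQ taken; context saved, return-PC = 7 --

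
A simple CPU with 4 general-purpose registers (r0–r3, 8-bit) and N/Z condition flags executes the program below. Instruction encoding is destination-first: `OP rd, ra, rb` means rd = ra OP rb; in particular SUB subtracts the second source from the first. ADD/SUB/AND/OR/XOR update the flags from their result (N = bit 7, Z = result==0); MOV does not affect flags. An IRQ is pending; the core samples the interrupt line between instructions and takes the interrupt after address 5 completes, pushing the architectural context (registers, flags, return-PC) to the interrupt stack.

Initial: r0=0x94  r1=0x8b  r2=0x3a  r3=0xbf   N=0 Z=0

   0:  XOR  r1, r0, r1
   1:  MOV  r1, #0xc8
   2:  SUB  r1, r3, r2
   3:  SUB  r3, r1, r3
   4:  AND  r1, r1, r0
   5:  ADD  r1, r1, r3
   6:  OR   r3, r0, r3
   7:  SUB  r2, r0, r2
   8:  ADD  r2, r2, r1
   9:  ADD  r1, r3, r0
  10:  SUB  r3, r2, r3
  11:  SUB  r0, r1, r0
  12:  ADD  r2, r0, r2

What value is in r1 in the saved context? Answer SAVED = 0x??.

after  0: r0=0x94 r1=0x1f r2=0x3a r3=0xbf  N=0 Z=0
after  1: r0=0x94 r1=0xc8 r2=0x3a r3=0xbf  N=0 Z=0
after  2: r0=0x94 r1=0x85 r2=0x3a r3=0xbf  N=1 Z=0
after  3: r0=0x94 r1=0x85 r2=0x3a r3=0xc6  N=1 Z=0
after  4: r0=0x94 r1=0x84 r2=0x3a r3=0xc6  N=1 Z=0
after  5: r0=0x94 r1=0x4a r2=0x3a r3=0xc6  N=0 Z=0
-- IRQ taken; context saved, return-PC = 6 --

SAVED = 0x4a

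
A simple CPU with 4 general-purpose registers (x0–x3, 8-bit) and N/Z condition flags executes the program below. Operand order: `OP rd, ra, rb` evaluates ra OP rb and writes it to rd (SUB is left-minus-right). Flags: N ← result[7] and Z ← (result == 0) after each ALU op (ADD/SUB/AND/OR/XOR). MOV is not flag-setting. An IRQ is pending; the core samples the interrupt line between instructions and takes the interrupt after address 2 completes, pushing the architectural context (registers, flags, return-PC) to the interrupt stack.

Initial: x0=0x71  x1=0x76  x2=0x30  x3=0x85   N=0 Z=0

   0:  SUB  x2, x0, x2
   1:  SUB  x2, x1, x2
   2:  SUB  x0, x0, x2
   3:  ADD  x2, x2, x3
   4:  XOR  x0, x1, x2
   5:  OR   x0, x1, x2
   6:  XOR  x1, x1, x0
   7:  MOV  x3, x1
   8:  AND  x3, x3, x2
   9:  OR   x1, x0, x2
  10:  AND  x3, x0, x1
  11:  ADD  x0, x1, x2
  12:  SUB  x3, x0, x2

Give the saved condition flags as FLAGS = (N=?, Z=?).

after  0: x0=0x71 x1=0x76 x2=0x41 x3=0x85  N=0 Z=0
after  1: x0=0x71 x1=0x76 x2=0x35 x3=0x85  N=0 Z=0
after  2: x0=0x3c x1=0x76 x2=0x35 x3=0x85  N=0 Z=0
-- IRQ taken; context saved, return-PC = 3 --

FLAGS = (N=0, Z=0)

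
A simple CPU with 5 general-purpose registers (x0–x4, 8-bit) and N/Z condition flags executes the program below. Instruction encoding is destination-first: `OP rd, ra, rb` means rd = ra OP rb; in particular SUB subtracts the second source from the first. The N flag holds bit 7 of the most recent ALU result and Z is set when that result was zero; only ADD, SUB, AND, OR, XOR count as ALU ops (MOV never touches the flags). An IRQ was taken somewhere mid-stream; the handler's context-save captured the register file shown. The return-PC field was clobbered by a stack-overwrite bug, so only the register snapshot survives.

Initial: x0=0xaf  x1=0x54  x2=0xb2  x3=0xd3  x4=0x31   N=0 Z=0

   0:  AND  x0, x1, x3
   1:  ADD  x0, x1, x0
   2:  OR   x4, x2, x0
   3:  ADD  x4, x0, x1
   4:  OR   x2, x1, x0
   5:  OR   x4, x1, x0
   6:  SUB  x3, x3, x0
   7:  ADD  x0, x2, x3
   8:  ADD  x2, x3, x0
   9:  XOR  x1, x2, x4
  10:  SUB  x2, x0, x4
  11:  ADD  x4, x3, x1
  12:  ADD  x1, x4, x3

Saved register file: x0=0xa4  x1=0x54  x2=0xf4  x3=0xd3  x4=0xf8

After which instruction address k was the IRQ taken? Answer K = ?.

after  0: x0=0x50 x1=0x54 x2=0xb2 x3=0xd3 x4=0x31  N=0 Z=0
after  1: x0=0xa4 x1=0x54 x2=0xb2 x3=0xd3 x4=0x31  N=1 Z=0
after  2: x0=0xa4 x1=0x54 x2=0xb2 x3=0xd3 x4=0xb6  N=1 Z=0
after  3: x0=0xa4 x1=0x54 x2=0xb2 x3=0xd3 x4=0xf8  N=1 Z=0
after  4: x0=0xa4 x1=0x54 x2=0xf4 x3=0xd3 x4=0xf8  N=1 Z=0
-- IRQ taken; context saved, return-PC = 5 --

K = 4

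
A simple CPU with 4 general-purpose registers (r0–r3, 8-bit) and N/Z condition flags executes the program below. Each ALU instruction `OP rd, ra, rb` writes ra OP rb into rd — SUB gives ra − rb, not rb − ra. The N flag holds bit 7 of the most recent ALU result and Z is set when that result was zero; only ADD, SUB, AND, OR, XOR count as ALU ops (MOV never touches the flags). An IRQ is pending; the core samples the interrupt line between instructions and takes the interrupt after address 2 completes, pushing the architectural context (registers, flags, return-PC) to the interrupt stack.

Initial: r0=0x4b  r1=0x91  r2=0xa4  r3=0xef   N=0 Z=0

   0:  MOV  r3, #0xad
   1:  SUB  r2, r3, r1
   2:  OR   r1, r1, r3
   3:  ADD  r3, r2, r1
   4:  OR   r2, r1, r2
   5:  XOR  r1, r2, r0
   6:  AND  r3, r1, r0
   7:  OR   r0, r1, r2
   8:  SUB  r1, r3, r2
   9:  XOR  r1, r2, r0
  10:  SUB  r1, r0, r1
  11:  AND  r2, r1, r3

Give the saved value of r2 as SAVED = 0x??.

after  0: r0=0x4b r1=0x91 r2=0xa4 r3=0xad  N=0 Z=0
after  1: r0=0x4b r1=0x91 r2=0x1c r3=0xad  N=0 Z=0
after  2: r0=0x4b r1=0xbd r2=0x1c r3=0xad  N=1 Z=0
-- IRQ taken; context saved, return-PC = 3 --

SAVED = 0x1c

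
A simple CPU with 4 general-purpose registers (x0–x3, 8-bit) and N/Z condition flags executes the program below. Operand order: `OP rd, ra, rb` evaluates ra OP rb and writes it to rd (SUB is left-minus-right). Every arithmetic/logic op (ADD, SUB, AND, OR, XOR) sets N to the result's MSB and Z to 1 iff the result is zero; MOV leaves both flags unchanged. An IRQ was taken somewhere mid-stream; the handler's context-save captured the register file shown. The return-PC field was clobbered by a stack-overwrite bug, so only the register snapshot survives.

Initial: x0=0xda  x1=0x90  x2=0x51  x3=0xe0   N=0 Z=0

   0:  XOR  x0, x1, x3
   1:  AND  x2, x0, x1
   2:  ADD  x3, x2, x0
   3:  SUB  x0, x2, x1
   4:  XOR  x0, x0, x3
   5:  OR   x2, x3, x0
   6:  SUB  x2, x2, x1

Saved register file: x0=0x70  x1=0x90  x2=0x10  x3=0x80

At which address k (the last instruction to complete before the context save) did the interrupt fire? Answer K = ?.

K = 2

after  0: x0=0x70 x1=0x90 x2=0x51 x3=0xe0  N=0 Z=0
after  1: x0=0x70 x1=0x90 x2=0x10 x3=0xe0  N=0 Z=0
after  2: x0=0x70 x1=0x90 x2=0x10 x3=0x80  N=1 Z=0
-- IRQ taken; context saved, return-PC = 3 --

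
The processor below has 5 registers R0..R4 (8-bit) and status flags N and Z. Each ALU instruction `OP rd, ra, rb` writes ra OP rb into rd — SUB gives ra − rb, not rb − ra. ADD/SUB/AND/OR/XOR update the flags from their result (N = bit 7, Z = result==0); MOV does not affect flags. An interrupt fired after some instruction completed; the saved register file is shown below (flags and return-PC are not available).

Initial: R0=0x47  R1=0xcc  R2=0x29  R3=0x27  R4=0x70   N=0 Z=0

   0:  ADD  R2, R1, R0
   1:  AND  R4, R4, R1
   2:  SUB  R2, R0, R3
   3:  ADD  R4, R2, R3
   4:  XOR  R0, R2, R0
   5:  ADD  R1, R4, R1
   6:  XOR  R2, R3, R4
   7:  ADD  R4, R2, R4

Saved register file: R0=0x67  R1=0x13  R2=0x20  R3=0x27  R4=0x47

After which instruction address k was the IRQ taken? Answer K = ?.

K = 5

after  0: R0=0x47 R1=0xcc R2=0x13 R3=0x27 R4=0x70  N=0 Z=0
after  1: R0=0x47 R1=0xcc R2=0x13 R3=0x27 R4=0x40  N=0 Z=0
after  2: R0=0x47 R1=0xcc R2=0x20 R3=0x27 R4=0x40  N=0 Z=0
after  3: R0=0x47 R1=0xcc R2=0x20 R3=0x27 R4=0x47  N=0 Z=0
after  4: R0=0x67 R1=0xcc R2=0x20 R3=0x27 R4=0x47  N=0 Z=0
after  5: R0=0x67 R1=0x13 R2=0x20 R3=0x27 R4=0x47  N=0 Z=0
-- IRQ taken; context saved, return-PC = 6 --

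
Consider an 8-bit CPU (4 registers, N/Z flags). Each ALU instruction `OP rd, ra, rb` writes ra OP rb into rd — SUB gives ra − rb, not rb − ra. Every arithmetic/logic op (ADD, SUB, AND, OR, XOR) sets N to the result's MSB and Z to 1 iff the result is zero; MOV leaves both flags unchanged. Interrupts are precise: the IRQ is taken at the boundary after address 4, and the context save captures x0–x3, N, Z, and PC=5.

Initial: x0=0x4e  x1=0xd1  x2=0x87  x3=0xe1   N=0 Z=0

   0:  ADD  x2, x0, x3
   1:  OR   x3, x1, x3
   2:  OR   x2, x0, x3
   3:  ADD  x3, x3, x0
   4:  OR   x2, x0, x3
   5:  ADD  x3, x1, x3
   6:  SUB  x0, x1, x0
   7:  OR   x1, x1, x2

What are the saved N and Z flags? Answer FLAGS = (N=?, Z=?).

after  0: x0=0x4e x1=0xd1 x2=0x2f x3=0xe1  N=0 Z=0
after  1: x0=0x4e x1=0xd1 x2=0x2f x3=0xf1  N=1 Z=0
after  2: x0=0x4e x1=0xd1 x2=0xff x3=0xf1  N=1 Z=0
after  3: x0=0x4e x1=0xd1 x2=0xff x3=0x3f  N=0 Z=0
after  4: x0=0x4e x1=0xd1 x2=0x7f x3=0x3f  N=0 Z=0
-- IRQ taken; context saved, return-PC = 5 --

FLAGS = (N=0, Z=0)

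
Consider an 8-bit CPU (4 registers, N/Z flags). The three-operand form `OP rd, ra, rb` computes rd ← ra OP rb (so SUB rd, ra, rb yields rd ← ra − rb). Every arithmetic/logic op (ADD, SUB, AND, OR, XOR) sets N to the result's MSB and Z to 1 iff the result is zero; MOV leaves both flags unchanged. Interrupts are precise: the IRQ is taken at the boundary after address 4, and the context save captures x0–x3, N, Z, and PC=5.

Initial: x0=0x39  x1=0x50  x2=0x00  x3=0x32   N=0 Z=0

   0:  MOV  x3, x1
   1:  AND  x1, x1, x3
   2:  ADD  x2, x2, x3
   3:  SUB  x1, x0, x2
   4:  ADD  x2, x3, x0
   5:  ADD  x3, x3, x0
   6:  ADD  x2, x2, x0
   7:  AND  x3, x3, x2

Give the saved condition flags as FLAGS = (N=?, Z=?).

FLAGS = (N=1, Z=0)

after  0: x0=0x39 x1=0x50 x2=0x00 x3=0x50  N=0 Z=0
after  1: x0=0x39 x1=0x50 x2=0x00 x3=0x50  N=0 Z=0
after  2: x0=0x39 x1=0x50 x2=0x50 x3=0x50  N=0 Z=0
after  3: x0=0x39 x1=0xe9 x2=0x50 x3=0x50  N=1 Z=0
after  4: x0=0x39 x1=0xe9 x2=0x89 x3=0x50  N=1 Z=0
-- IRQ taken; context saved, return-PC = 5 --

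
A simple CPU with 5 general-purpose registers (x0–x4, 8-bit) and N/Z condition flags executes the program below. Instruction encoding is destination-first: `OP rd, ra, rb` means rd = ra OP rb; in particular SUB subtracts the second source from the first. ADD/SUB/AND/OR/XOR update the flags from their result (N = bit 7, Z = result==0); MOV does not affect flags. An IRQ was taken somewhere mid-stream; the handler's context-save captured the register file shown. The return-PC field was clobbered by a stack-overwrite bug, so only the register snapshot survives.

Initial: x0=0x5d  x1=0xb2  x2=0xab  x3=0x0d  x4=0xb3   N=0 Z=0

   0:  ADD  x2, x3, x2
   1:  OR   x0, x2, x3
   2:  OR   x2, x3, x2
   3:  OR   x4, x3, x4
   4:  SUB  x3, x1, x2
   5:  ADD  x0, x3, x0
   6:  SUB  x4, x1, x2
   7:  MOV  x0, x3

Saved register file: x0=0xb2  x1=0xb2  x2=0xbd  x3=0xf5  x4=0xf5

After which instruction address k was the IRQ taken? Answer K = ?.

K = 6

after  0: x0=0x5d x1=0xb2 x2=0xb8 x3=0x0d x4=0xb3  N=1 Z=0
after  1: x0=0xbd x1=0xb2 x2=0xb8 x3=0x0d x4=0xb3  N=1 Z=0
after  2: x0=0xbd x1=0xb2 x2=0xbd x3=0x0d x4=0xb3  N=1 Z=0
after  3: x0=0xbd x1=0xb2 x2=0xbd x3=0x0d x4=0xbf  N=1 Z=0
after  4: x0=0xbd x1=0xb2 x2=0xbd x3=0xf5 x4=0xbf  N=1 Z=0
after  5: x0=0xb2 x1=0xb2 x2=0xbd x3=0xf5 x4=0xbf  N=1 Z=0
after  6: x0=0xb2 x1=0xb2 x2=0xbd x3=0xf5 x4=0xf5  N=1 Z=0
-- IRQ taken; context saved, return-PC = 7 --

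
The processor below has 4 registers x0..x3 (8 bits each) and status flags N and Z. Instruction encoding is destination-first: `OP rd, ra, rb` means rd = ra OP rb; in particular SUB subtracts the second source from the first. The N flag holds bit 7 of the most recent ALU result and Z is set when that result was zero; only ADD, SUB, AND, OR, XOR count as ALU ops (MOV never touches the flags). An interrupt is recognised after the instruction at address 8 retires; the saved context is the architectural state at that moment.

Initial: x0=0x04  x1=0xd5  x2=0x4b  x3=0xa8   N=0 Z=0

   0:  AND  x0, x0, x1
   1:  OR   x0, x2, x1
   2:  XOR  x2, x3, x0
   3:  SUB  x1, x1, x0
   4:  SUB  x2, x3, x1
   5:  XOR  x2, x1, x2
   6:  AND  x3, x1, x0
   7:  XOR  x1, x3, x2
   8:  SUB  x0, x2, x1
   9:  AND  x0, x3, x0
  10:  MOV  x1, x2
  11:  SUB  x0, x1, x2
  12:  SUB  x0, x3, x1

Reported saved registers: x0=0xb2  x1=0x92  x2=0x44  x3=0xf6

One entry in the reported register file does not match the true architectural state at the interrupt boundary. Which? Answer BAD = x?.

after  0: x0=0x04 x1=0xd5 x2=0x4b x3=0xa8  N=0 Z=0
after  1: x0=0xdf x1=0xd5 x2=0x4b x3=0xa8  N=1 Z=0
after  2: x0=0xdf x1=0xd5 x2=0x77 x3=0xa8  N=0 Z=0
after  3: x0=0xdf x1=0xf6 x2=0x77 x3=0xa8  N=1 Z=0
after  4: x0=0xdf x1=0xf6 x2=0xb2 x3=0xa8  N=1 Z=0
after  5: x0=0xdf x1=0xf6 x2=0x44 x3=0xa8  N=0 Z=0
after  6: x0=0xdf x1=0xf6 x2=0x44 x3=0xd6  N=1 Z=0
after  7: x0=0xdf x1=0x92 x2=0x44 x3=0xd6  N=1 Z=0
after  8: x0=0xb2 x1=0x92 x2=0x44 x3=0xd6  N=1 Z=0
-- IRQ taken; context saved, return-PC = 9 --
mismatch: x3: reported 0xf6 vs actual 0xd6

BAD = x3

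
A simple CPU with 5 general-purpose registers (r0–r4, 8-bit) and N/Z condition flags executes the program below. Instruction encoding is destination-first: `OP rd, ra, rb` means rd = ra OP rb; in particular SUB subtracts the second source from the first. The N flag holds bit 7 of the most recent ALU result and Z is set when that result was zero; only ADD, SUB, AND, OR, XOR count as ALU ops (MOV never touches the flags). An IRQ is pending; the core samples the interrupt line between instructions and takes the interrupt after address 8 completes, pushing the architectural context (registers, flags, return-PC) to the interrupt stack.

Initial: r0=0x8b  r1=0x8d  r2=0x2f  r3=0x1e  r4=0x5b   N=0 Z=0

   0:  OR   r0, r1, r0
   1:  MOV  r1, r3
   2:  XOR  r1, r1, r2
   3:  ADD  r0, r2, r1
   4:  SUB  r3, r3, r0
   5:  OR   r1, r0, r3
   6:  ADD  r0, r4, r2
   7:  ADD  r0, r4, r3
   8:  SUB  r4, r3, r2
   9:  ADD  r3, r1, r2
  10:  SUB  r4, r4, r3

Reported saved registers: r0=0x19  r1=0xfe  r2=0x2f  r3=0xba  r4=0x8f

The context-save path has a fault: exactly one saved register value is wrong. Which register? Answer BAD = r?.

after  0: r0=0x8f r1=0x8d r2=0x2f r3=0x1e r4=0x5b  N=1 Z=0
after  1: r0=0x8f r1=0x1e r2=0x2f r3=0x1e r4=0x5b  N=1 Z=0
after  2: r0=0x8f r1=0x31 r2=0x2f r3=0x1e r4=0x5b  N=0 Z=0
after  3: r0=0x60 r1=0x31 r2=0x2f r3=0x1e r4=0x5b  N=0 Z=0
after  4: r0=0x60 r1=0x31 r2=0x2f r3=0xbe r4=0x5b  N=1 Z=0
after  5: r0=0x60 r1=0xfe r2=0x2f r3=0xbe r4=0x5b  N=1 Z=0
after  6: r0=0x8a r1=0xfe r2=0x2f r3=0xbe r4=0x5b  N=1 Z=0
after  7: r0=0x19 r1=0xfe r2=0x2f r3=0xbe r4=0x5b  N=0 Z=0
after  8: r0=0x19 r1=0xfe r2=0x2f r3=0xbe r4=0x8f  N=1 Z=0
-- IRQ taken; context saved, return-PC = 9 --
mismatch: r3: reported 0xba vs actual 0xbe

BAD = r3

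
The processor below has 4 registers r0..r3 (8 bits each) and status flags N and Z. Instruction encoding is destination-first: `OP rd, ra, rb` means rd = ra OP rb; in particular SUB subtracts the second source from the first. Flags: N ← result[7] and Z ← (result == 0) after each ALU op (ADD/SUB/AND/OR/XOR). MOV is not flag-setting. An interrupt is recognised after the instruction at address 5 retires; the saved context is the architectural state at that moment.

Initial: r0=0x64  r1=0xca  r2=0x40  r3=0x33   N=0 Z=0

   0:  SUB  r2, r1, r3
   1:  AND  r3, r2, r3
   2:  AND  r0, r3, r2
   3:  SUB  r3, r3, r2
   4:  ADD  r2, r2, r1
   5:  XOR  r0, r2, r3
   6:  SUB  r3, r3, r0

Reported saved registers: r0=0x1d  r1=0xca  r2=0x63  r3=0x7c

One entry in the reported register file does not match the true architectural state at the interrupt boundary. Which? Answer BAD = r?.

after  0: r0=0x64 r1=0xca r2=0x97 r3=0x33  N=1 Z=0
after  1: r0=0x64 r1=0xca r2=0x97 r3=0x13  N=0 Z=0
after  2: r0=0x13 r1=0xca r2=0x97 r3=0x13  N=0 Z=0
after  3: r0=0x13 r1=0xca r2=0x97 r3=0x7c  N=0 Z=0
after  4: r0=0x13 r1=0xca r2=0x61 r3=0x7c  N=0 Z=0
after  5: r0=0x1d r1=0xca r2=0x61 r3=0x7c  N=0 Z=0
-- IRQ taken; context saved, return-PC = 6 --
mismatch: r2: reported 0x63 vs actual 0x61

BAD = r2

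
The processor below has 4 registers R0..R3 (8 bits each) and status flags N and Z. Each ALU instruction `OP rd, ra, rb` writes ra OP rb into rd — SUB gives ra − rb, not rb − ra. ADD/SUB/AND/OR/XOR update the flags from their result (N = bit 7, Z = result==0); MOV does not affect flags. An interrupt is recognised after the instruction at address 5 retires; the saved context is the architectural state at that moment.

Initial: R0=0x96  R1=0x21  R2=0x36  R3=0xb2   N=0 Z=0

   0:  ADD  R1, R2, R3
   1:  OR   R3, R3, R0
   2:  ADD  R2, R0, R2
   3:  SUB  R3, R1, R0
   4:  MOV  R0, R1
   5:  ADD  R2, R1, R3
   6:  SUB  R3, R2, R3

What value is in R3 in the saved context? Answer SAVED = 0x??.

after  0: R0=0x96 R1=0xe8 R2=0x36 R3=0xb2  N=1 Z=0
after  1: R0=0x96 R1=0xe8 R2=0x36 R3=0xb6  N=1 Z=0
after  2: R0=0x96 R1=0xe8 R2=0xcc R3=0xb6  N=1 Z=0
after  3: R0=0x96 R1=0xe8 R2=0xcc R3=0x52  N=0 Z=0
after  4: R0=0xe8 R1=0xe8 R2=0xcc R3=0x52  N=0 Z=0
after  5: R0=0xe8 R1=0xe8 R2=0x3a R3=0x52  N=0 Z=0
-- IRQ taken; context saved, return-PC = 6 --

SAVED = 0x52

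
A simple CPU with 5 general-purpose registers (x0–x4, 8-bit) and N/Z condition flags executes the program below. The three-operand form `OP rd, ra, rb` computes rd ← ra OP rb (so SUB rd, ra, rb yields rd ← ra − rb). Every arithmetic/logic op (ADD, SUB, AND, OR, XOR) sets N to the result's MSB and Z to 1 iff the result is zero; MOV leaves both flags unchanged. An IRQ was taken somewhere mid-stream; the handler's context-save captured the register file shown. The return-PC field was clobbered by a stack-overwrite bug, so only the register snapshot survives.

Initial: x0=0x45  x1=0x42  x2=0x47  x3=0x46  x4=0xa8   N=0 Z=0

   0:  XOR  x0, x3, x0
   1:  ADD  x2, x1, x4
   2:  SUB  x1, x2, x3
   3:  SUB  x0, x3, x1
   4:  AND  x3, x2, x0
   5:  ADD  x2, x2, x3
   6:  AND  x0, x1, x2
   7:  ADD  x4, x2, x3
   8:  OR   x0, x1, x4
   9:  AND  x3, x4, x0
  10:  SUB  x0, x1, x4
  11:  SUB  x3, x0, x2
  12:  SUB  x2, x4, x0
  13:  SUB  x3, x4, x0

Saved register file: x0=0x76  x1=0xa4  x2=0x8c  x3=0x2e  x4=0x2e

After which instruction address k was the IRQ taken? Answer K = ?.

K = 10

after  0: x0=0x03 x1=0x42 x2=0x47 x3=0x46 x4=0xa8  N=0 Z=0
after  1: x0=0x03 x1=0x42 x2=0xea x3=0x46 x4=0xa8  N=1 Z=0
after  2: x0=0x03 x1=0xa4 x2=0xea x3=0x46 x4=0xa8  N=1 Z=0
after  3: x0=0xa2 x1=0xa4 x2=0xea x3=0x46 x4=0xa8  N=1 Z=0
after  4: x0=0xa2 x1=0xa4 x2=0xea x3=0xa2 x4=0xa8  N=1 Z=0
after  5: x0=0xa2 x1=0xa4 x2=0x8c x3=0xa2 x4=0xa8  N=1 Z=0
after  6: x0=0x84 x1=0xa4 x2=0x8c x3=0xa2 x4=0xa8  N=1 Z=0
after  7: x0=0x84 x1=0xa4 x2=0x8c x3=0xa2 x4=0x2e  N=0 Z=0
after  8: x0=0xae x1=0xa4 x2=0x8c x3=0xa2 x4=0x2e  N=1 Z=0
after  9: x0=0xae x1=0xa4 x2=0x8c x3=0x2e x4=0x2e  N=0 Z=0
after 10: x0=0x76 x1=0xa4 x2=0x8c x3=0x2e x4=0x2e  N=0 Z=0
-- IRQ taken; context saved, return-PC = 11 --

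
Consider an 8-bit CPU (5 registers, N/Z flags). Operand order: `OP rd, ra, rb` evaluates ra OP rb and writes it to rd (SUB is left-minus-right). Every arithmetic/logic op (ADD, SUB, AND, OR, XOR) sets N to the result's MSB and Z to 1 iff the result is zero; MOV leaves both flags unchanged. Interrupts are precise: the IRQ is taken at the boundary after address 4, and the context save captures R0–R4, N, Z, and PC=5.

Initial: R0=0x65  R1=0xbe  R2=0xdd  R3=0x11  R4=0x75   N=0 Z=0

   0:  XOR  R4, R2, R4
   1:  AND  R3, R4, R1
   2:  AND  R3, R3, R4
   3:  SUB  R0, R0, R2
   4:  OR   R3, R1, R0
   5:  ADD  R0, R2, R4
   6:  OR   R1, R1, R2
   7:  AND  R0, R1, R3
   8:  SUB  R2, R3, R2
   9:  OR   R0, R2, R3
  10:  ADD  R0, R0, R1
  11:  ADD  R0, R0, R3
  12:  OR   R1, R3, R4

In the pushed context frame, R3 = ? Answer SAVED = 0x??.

SAVED = 0xbe

after  0: R0=0x65 R1=0xbe R2=0xdd R3=0x11 R4=0xa8  N=1 Z=0
after  1: R0=0x65 R1=0xbe R2=0xdd R3=0xa8 R4=0xa8  N=1 Z=0
after  2: R0=0x65 R1=0xbe R2=0xdd R3=0xa8 R4=0xa8  N=1 Z=0
after  3: R0=0x88 R1=0xbe R2=0xdd R3=0xa8 R4=0xa8  N=1 Z=0
after  4: R0=0x88 R1=0xbe R2=0xdd R3=0xbe R4=0xa8  N=1 Z=0
-- IRQ taken; context saved, return-PC = 5 --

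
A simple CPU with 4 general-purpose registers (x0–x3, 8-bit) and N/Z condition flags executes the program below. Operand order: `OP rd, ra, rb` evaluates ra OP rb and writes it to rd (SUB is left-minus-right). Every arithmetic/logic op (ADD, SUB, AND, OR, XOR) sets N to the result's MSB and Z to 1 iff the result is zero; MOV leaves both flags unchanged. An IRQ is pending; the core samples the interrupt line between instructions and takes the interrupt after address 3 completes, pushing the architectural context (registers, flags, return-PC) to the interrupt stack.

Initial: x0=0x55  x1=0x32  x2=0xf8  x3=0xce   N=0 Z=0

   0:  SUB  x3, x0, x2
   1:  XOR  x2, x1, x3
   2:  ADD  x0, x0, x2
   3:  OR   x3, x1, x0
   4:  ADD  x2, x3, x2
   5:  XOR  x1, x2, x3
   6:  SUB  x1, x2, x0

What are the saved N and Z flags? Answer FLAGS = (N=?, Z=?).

after  0: x0=0x55 x1=0x32 x2=0xf8 x3=0x5d  N=0 Z=0
after  1: x0=0x55 x1=0x32 x2=0x6f x3=0x5d  N=0 Z=0
after  2: x0=0xc4 x1=0x32 x2=0x6f x3=0x5d  N=1 Z=0
after  3: x0=0xc4 x1=0x32 x2=0x6f x3=0xf6  N=1 Z=0
-- IRQ taken; context saved, return-PC = 4 --

FLAGS = (N=1, Z=0)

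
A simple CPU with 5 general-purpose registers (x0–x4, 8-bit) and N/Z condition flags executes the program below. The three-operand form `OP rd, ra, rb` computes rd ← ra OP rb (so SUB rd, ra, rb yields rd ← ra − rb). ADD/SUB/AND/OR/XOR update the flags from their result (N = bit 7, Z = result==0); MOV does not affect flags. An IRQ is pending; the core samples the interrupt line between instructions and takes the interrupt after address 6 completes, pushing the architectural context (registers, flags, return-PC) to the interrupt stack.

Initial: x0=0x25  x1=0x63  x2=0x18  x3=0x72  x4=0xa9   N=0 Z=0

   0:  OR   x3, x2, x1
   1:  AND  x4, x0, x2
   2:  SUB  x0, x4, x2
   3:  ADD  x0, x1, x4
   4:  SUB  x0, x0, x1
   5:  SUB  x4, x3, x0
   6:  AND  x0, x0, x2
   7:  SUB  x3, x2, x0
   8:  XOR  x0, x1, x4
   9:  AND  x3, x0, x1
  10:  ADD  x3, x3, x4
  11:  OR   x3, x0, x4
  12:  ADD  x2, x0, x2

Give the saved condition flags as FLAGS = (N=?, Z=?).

after  0: x0=0x25 x1=0x63 x2=0x18 x3=0x7b x4=0xa9  N=0 Z=0
after  1: x0=0x25 x1=0x63 x2=0x18 x3=0x7b x4=0x00  N=0 Z=1
after  2: x0=0xe8 x1=0x63 x2=0x18 x3=0x7b x4=0x00  N=1 Z=0
after  3: x0=0x63 x1=0x63 x2=0x18 x3=0x7b x4=0x00  N=0 Z=0
after  4: x0=0x00 x1=0x63 x2=0x18 x3=0x7b x4=0x00  N=0 Z=1
after  5: x0=0x00 x1=0x63 x2=0x18 x3=0x7b x4=0x7b  N=0 Z=0
after  6: x0=0x00 x1=0x63 x2=0x18 x3=0x7b x4=0x7b  N=0 Z=1
-- IRQ taken; context saved, return-PC = 7 --

FLAGS = (N=0, Z=1)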